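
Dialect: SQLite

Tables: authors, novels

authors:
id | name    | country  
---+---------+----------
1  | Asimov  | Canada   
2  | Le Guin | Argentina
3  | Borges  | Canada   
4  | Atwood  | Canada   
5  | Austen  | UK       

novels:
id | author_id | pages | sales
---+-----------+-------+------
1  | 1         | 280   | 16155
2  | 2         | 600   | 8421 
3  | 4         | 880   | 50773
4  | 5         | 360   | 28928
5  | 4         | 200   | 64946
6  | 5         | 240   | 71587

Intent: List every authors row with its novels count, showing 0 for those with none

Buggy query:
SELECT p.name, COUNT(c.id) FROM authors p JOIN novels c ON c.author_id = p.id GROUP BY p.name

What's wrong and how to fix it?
Bug: INNER JOIN drops authors rows that have no matching novels rows

Fix: Switch to LEFT JOIN to retain unmatched parent rows

Corrected query:
SELECT p.name, COUNT(c.id) FROM authors p LEFT JOIN novels c ON c.author_id = p.id GROUP BY p.name

Result:
name    | COUNT(c.id)
--------+------------
Asimov  | 1          
Atwood  | 2          
Austen  | 2          
Borges  | 0          
Le Guin | 1          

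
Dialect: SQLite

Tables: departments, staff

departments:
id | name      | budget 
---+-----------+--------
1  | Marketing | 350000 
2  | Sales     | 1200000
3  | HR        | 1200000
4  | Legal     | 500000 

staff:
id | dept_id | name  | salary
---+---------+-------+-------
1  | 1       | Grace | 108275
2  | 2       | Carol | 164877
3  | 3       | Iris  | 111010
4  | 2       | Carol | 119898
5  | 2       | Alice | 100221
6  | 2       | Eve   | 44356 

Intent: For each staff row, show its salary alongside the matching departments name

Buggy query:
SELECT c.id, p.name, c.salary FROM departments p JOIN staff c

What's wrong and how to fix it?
Bug: JOIN with no ON clause produces a cartesian product; every staff row pairs with every departments row

Fix: Specify the join condition linking the foreign key to the parent id

Corrected query:
SELECT c.id, p.name, c.salary FROM departments p JOIN staff c ON c.dept_id = p.id

Result:
id | name      | salary
---+-----------+-------
1  | Marketing | 108275
2  | Sales     | 164877
3  | HR        | 111010
4  | Sales     | 119898
5  | Sales     | 100221
6  | Sales     | 44356 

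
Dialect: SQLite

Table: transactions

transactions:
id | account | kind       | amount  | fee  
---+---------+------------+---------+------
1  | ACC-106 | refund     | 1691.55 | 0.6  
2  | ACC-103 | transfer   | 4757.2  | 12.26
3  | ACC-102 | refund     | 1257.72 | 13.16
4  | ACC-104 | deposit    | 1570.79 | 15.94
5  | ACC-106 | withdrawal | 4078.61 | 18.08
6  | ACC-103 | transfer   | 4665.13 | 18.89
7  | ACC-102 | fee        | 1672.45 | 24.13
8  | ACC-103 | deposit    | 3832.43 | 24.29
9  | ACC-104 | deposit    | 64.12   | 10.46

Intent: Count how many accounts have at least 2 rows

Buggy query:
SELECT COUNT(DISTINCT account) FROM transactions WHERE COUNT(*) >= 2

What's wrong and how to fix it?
Bug: WHERE filters individual rows, not groups, so a group-level COUNT is invalid there

Fix: Use a subquery that GROUPs and filters with HAVING, then count its rows

Corrected query:
SELECT COUNT(*) FROM (SELECT account FROM transactions GROUP BY account HAVING COUNT(*) >= 2)

Result:
COUNT(*)
--------
4       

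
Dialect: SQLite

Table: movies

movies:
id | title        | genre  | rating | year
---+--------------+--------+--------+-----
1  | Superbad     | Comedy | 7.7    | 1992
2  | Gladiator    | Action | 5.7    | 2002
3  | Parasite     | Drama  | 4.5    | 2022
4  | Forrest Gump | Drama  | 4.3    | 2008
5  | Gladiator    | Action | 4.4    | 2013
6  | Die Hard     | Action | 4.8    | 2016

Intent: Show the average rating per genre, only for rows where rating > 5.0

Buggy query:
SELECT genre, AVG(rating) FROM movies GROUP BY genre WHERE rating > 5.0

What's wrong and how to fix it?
Bug: Row-level WHERE must come before GROUP BY in the clause order

Fix: Place WHERE between FROM and GROUP BY

Corrected query:
SELECT genre, AVG(rating) FROM movies WHERE rating > 5.0 GROUP BY genre

Result:
genre  | AVG(rating)
-------+------------
Action | 5.7        
Comedy | 7.7        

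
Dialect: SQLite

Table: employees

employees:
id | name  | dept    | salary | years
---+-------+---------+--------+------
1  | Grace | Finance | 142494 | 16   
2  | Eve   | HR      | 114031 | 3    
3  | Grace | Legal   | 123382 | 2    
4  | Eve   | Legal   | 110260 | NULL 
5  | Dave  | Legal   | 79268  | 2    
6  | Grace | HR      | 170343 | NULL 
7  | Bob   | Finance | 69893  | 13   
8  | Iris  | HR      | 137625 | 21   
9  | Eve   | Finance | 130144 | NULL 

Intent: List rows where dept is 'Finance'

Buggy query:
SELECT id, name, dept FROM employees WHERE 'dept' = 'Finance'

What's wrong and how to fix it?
Bug: 'dept' in single quotes is a string literal, not the column; the comparison is literal-vs-literal and never true

Fix: Reference the column as dept without single quotes

Corrected query:
SELECT id, name, dept FROM employees WHERE dept = 'Finance'

Result:
id | name  | dept   
---+-------+--------
1  | Grace | Finance
7  | Bob   | Finance
9  | Eve   | Finance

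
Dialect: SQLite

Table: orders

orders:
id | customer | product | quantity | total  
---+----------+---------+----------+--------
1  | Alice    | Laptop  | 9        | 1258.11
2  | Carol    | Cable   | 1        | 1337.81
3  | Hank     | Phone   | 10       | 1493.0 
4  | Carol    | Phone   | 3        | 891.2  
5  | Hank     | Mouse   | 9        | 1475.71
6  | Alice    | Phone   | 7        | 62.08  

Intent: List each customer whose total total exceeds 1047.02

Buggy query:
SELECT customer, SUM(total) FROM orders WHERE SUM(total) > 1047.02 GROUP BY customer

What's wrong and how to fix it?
Bug: Aggregate functions cannot appear in a WHERE clause

Fix: Use HAVING (which filters groups after aggregation) instead of WHERE

Corrected query:
SELECT customer, SUM(total) FROM orders GROUP BY customer HAVING SUM(total) > 1047.02

Result:
customer | SUM(total)
---------+-----------
Alice    | 1320.19   
Carol    | 2229.01   
Hank     | 2968.71   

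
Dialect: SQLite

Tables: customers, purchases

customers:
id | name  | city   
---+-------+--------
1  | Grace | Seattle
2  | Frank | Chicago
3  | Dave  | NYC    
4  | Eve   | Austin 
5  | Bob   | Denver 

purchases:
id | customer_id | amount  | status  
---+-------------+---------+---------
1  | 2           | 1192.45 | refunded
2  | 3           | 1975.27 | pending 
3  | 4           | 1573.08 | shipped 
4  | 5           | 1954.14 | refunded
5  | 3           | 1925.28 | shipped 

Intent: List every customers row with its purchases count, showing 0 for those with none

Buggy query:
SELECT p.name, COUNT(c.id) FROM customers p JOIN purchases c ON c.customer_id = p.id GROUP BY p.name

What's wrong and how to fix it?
Bug: INNER JOIN drops customers rows that have no matching purchases rows

Fix: Use LEFT JOIN so parents without children still appear (COUNT(c.id) gives 0)

Corrected query:
SELECT p.name, COUNT(c.id) FROM customers p LEFT JOIN purchases c ON c.customer_id = p.id GROUP BY p.name

Result:
name  | COUNT(c.id)
------+------------
Bob   | 1          
Dave  | 2          
Eve   | 1          
Frank | 1          
Grace | 0          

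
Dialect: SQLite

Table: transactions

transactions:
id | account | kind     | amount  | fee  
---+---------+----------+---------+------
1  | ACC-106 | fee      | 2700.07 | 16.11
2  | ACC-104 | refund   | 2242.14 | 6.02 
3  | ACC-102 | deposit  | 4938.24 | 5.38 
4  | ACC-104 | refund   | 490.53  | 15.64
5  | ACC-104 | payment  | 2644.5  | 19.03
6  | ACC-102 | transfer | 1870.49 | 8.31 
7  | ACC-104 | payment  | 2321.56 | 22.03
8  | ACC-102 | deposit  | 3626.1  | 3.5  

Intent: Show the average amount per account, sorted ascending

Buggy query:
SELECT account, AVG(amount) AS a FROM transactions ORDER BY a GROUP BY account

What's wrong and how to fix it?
Bug: ORDER BY appears before GROUP BY; SQL clause order requires GROUP BY first

Fix: Move ORDER BY to the end, after GROUP BY

Corrected query:
SELECT account, AVG(amount) AS a FROM transactions GROUP BY account ORDER BY a

Result:
account | a          
--------+------------
ACC-104 | 1924.6825  
ACC-106 | 2700.07    
ACC-102 | 3478.276667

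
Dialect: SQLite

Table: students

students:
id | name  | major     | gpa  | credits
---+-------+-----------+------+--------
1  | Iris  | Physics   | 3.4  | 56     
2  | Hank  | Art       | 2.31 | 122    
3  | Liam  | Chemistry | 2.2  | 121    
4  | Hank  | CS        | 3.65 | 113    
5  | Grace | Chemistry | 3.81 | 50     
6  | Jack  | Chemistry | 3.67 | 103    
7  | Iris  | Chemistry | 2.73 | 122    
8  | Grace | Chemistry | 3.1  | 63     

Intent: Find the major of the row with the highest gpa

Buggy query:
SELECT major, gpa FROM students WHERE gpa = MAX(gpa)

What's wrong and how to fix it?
Bug: WHERE is evaluated per row; an aggregate over the whole table isn't defined there

Fix: Use a subquery: WHERE gpa = (SELECT MAX(gpa) FROM students)

Corrected query:
SELECT major, gpa FROM students WHERE gpa = (SELECT MAX(gpa) FROM students)

Result:
major     | gpa 
----------+-----
Chemistry | 3.81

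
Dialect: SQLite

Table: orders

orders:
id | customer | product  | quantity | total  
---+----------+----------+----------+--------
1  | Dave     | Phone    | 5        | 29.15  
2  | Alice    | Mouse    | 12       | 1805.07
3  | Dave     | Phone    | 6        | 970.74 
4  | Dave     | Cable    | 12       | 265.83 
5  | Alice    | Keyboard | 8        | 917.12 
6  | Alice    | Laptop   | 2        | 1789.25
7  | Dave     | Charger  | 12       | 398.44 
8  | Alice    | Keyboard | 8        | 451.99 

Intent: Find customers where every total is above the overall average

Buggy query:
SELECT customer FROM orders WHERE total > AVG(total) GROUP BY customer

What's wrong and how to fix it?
Bug: AVG() is an aggregate; it can't sit directly in WHERE

Fix: Use a subquery for AVG and a HAVING MIN(...) filter so the condition holds for every row in the group

Corrected query:
SELECT customer FROM orders GROUP BY customer HAVING MIN(total) > (SELECT AVG(total) FROM orders)

Result:
(no rows)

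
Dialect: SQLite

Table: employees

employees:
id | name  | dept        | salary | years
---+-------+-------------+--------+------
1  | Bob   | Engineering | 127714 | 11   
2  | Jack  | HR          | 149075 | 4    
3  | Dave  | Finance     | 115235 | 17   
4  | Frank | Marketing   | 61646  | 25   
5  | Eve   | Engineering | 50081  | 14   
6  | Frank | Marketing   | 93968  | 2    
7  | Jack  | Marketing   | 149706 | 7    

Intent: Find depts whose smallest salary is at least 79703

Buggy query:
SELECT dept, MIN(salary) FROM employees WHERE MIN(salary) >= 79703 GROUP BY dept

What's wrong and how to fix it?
Bug: Aggregates like MIN are computed per group after WHERE runs

Fix: Replace WHERE with HAVING after the GROUP BY

Corrected query:
SELECT dept, MIN(salary) FROM employees GROUP BY dept HAVING MIN(salary) >= 79703

Result:
dept    | MIN(salary)
--------+------------
Finance | 115235     
HR      | 149075     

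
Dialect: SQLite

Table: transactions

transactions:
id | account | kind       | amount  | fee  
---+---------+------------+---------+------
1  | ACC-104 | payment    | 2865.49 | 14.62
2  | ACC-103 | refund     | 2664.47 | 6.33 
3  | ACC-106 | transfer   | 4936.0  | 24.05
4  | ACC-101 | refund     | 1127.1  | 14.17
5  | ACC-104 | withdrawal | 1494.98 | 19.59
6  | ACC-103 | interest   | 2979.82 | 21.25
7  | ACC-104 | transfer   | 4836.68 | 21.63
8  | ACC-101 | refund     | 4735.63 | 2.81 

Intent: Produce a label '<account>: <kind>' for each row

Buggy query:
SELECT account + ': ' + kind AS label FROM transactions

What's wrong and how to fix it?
Bug: '+' is numeric addition; on text columns SQLite converts them to 0 instead of concatenating

Fix: Replace + with || to concatenate text

Corrected query:
SELECT account || ': ' || kind AS label FROM transactions

Result:
label              
-------------------
ACC-104: payment   
ACC-103: refund    
ACC-106: transfer  
ACC-101: refund    
ACC-104: withdrawal
ACC-103: interest  
ACC-104: transfer  
ACC-101: refund    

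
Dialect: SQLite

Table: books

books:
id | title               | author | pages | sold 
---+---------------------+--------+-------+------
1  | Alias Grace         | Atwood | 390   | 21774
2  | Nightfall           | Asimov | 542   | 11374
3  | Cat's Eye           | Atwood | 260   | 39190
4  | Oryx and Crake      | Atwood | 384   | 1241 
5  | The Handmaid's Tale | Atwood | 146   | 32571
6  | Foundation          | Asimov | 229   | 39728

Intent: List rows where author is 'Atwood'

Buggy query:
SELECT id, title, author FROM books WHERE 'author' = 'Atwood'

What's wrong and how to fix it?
Bug: Single quotes denote string literals in SQL; the column name is being compared as a constant string

Fix: Remove the quotes around the column name (or use double quotes for an identifier)

Corrected query:
SELECT id, title, author FROM books WHERE author = 'Atwood'

Result:
id | title               | author
---+---------------------+-------
1  | Alias Grace         | Atwood
3  | Cat's Eye           | Atwood
4  | Oryx and Crake      | Atwood
5  | The Handmaid's Tale | Atwood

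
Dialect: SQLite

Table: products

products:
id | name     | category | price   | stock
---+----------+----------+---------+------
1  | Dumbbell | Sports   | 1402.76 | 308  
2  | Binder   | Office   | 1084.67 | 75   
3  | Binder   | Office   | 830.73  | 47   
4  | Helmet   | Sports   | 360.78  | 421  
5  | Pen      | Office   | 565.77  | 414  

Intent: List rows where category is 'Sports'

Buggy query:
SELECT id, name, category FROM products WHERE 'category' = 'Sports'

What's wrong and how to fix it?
Bug: Single quotes denote string literals in SQL; the column name is being compared as a constant string

Fix: Reference the column as category without single quotes

Corrected query:
SELECT id, name, category FROM products WHERE category = 'Sports'

Result:
id | name     | category
---+----------+---------
1  | Dumbbell | Sports  
4  | Helmet   | Sports  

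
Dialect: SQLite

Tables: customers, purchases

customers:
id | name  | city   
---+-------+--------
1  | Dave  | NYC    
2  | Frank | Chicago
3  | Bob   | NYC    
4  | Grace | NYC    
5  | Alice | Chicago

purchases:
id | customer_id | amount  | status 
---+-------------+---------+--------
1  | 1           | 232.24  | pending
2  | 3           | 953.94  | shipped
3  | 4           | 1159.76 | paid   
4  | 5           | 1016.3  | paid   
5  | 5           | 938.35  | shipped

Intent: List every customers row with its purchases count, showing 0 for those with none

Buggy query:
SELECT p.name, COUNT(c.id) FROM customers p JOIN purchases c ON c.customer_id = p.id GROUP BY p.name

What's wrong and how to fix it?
Bug: INNER JOIN drops customers rows that have no matching purchases rows

Fix: Switch to LEFT JOIN to retain unmatched parent rows

Corrected query:
SELECT p.name, COUNT(c.id) FROM customers p LEFT JOIN purchases c ON c.customer_id = p.id GROUP BY p.name

Result:
name  | COUNT(c.id)
------+------------
Alice | 2          
Bob   | 1          
Dave  | 1          
Frank | 0          
Grace | 1          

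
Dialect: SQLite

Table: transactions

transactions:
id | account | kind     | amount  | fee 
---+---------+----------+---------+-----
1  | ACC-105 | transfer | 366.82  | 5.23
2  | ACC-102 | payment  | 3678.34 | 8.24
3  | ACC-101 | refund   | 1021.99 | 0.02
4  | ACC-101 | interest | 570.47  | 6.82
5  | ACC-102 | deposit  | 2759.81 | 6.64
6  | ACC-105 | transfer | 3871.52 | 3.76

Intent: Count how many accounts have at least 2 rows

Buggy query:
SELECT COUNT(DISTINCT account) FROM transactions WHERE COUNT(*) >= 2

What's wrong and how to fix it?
Bug: WHERE filters individual rows, not groups, so a group-level COUNT is invalid there

Fix: Use a subquery that GROUPs and filters with HAVING, then count its rows

Corrected query:
SELECT COUNT(*) FROM (SELECT account FROM transactions GROUP BY account HAVING COUNT(*) >= 2)

Result:
COUNT(*)
--------
3       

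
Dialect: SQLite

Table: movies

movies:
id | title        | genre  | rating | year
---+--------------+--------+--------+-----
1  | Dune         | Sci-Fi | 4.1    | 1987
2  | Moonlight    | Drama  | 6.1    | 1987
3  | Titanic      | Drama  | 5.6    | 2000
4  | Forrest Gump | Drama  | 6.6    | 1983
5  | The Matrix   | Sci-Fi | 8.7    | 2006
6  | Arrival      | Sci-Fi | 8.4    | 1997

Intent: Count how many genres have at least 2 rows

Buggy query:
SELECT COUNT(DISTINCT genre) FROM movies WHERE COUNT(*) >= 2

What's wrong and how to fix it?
Bug: COUNT(*) cannot appear in WHERE; the per-group count doesn't exist yet

Fix: Group first with HAVING COUNT(*) >= 2, then COUNT the resulting groups

Corrected query:
SELECT COUNT(*) FROM (SELECT genre FROM movies GROUP BY genre HAVING COUNT(*) >= 2)

Result:
COUNT(*)
--------
2       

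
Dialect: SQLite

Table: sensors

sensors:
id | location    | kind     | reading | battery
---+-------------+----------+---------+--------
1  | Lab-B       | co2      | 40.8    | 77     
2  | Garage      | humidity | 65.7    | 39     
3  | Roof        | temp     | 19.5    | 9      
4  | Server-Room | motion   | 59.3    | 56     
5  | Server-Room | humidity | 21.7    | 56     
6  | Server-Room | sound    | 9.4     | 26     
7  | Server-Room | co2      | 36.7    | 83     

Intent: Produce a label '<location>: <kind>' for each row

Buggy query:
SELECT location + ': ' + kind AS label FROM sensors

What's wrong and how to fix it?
Bug: '+' is numeric addition; on text columns SQLite converts them to 0 instead of concatenating

Fix: Replace + with || to concatenate text

Corrected query:
SELECT location || ': ' || kind AS label FROM sensors

Result:
label                
---------------------
Lab-B: co2           
Garage: humidity     
Roof: temp           
Server-Room: motion  
Server-Room: humidity
Server-Room: sound   
Server-Room: co2     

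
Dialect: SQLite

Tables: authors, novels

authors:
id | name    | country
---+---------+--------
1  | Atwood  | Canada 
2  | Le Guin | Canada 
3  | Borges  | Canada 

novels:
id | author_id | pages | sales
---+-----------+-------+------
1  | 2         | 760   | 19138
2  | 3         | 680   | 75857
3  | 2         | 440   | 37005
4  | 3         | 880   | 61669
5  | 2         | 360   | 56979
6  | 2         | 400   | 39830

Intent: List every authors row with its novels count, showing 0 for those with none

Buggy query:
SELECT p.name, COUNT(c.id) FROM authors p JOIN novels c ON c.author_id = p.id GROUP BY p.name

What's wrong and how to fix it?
Bug: INNER JOIN drops authors rows that have no matching novels rows

Fix: Switch to LEFT JOIN to retain unmatched parent rows

Corrected query:
SELECT p.name, COUNT(c.id) FROM authors p LEFT JOIN novels c ON c.author_id = p.id GROUP BY p.name

Result:
name    | COUNT(c.id)
--------+------------
Atwood  | 0          
Borges  | 2          
Le Guin | 4          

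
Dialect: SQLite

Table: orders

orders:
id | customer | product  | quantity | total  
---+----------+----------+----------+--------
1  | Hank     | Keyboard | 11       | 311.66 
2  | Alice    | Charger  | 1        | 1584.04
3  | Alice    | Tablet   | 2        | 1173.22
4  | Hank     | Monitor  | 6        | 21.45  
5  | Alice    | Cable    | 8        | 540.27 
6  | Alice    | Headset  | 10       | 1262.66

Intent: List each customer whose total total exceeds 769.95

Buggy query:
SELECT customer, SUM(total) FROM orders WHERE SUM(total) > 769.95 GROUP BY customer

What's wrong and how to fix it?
Bug: SUM(total) is an aggregate, but WHERE filters rows before aggregation

Fix: Use HAVING (which filters groups after aggregation) instead of WHERE

Corrected query:
SELECT customer, SUM(total) FROM orders GROUP BY customer HAVING SUM(total) > 769.95

Result:
customer | SUM(total)
---------+-----------
Alice    | 4560.19   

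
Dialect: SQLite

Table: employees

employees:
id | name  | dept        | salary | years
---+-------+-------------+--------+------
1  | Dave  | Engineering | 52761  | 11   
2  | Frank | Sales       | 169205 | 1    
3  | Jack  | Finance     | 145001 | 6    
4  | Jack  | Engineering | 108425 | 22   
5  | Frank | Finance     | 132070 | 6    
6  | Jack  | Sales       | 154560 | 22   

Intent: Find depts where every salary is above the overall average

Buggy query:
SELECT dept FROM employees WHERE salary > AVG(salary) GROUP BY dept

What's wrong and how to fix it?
Bug: AVG() is an aggregate; it can't sit directly in WHERE

Fix: Use a subquery for AVG and a HAVING MIN(...) filter so the condition holds for every row in the group

Corrected query:
SELECT dept FROM employees GROUP BY dept HAVING MIN(salary) > (SELECT AVG(salary) FROM employees)

Result:
dept   
-------
Finance
Sales  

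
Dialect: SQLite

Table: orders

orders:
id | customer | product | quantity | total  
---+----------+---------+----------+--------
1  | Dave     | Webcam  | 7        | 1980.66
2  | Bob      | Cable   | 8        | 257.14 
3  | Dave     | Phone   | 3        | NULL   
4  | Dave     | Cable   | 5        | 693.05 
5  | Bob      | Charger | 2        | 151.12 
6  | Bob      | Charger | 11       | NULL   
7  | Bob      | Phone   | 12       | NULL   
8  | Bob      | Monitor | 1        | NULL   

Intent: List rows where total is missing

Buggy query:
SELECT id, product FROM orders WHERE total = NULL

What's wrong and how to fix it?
Bug: Comparing to NULL with '=' never matches; NULL = NULL is unknown, not true

Fix: Use IS NULL to test for NULL

Corrected query:
SELECT id, product FROM orders WHERE total IS NULL

Result:
id | product
---+--------
3  | Phone  
6  | Charger
7  | Phone  
8  | Monitor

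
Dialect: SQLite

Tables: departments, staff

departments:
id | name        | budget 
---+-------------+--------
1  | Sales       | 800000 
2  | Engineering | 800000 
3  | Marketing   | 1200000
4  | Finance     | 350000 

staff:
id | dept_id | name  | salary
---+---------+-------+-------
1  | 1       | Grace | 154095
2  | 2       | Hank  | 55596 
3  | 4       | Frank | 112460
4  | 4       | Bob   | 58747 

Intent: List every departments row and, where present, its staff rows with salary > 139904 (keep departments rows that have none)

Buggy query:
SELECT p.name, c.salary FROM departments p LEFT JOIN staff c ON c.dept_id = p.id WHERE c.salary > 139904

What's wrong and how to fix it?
Bug: Filtering c.salary in WHERE discards the NULL rows produced by LEFT JOIN, turning it into an inner join

Fix: Put 'c.salary > 139904' in the JOIN's ON clause instead of WHERE

Corrected query:
SELECT p.name, c.salary FROM departments p LEFT JOIN staff c ON c.dept_id = p.id AND c.salary > 139904

Result:
name        | salary
------------+-------
Sales       | 154095
Engineering | NULL  
Marketing   | NULL  
Finance     | NULL  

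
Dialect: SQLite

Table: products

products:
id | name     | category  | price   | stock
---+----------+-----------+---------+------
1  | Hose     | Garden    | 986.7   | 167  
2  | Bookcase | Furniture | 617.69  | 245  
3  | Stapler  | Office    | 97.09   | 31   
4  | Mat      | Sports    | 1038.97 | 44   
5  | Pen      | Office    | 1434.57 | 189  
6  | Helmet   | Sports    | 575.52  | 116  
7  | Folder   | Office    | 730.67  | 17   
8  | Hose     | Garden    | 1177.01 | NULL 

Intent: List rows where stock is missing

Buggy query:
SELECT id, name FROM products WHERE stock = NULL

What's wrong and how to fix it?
Bug: Comparing to NULL with '=' never matches; NULL = NULL is unknown, not true

Fix: Use IS NULL to test for NULL

Corrected query:
SELECT id, name FROM products WHERE stock IS NULL

Result:
id | name
---+-----
8  | Hose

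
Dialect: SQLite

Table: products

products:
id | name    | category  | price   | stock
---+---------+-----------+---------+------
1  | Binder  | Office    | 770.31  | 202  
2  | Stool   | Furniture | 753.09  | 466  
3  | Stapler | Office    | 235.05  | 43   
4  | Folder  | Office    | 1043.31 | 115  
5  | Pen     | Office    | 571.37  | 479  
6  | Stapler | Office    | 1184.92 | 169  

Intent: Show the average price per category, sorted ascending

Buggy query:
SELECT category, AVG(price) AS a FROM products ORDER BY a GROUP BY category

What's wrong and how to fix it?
Bug: ORDER BY appears before GROUP BY; SQL clause order requires GROUP BY first

Fix: Reorder: SELECT … FROM … GROUP BY … ORDER BY …

Corrected query:
SELECT category, AVG(price) AS a FROM products GROUP BY category ORDER BY a

Result:
category  | a      
----------+--------
Furniture | 753.09 
Office    | 760.992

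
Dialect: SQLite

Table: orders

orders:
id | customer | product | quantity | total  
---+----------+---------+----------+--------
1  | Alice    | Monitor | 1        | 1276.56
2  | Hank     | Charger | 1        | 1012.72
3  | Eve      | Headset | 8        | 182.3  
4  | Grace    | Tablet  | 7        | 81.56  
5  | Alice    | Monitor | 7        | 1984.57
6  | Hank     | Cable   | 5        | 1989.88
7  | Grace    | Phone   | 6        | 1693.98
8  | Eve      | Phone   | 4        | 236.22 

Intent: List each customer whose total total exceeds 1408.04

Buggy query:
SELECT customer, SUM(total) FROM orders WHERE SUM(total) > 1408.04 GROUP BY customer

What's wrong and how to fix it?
Bug: WHERE runs before GROUP BY, so aggregates aren't available there

Fix: Use HAVING (which filters groups after aggregation) instead of WHERE

Corrected query:
SELECT customer, SUM(total) FROM orders GROUP BY customer HAVING SUM(total) > 1408.04

Result:
customer | SUM(total)
---------+-----------
Alice    | 3261.13   
Grace    | 1775.54   
Hank     | 3002.6    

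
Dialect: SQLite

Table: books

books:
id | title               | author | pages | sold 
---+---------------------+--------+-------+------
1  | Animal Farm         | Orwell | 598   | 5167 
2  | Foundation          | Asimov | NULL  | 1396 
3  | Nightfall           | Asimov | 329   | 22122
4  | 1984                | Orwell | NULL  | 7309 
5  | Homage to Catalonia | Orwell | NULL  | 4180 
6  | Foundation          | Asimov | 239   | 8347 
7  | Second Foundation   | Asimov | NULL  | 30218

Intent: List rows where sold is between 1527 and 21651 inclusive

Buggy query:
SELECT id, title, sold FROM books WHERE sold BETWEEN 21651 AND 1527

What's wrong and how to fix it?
Bug: The bounds are reversed; BETWEEN a AND b requires a <= b to match anything

Fix: Write BETWEEN 1527 AND 21651

Corrected query:
SELECT id, title, sold FROM books WHERE sold BETWEEN 1527 AND 21651

Result:
id | title               | sold
---+---------------------+-----
1  | Animal Farm         | 5167
4  | 1984                | 7309
5  | Homage to Catalonia | 4180
6  | Foundation          | 8347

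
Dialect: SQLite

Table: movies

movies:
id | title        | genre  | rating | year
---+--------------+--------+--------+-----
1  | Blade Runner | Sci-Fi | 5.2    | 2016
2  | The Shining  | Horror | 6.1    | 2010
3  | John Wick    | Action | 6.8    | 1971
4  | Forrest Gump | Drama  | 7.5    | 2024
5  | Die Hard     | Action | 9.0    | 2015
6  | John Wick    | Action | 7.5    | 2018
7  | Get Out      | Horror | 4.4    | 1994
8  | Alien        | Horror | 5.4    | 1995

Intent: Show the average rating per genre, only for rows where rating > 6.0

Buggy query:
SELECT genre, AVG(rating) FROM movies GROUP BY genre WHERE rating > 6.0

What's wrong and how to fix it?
Bug: Row-level WHERE must come before GROUP BY in the clause order

Fix: Place WHERE between FROM and GROUP BY

Corrected query:
SELECT genre, AVG(rating) FROM movies WHERE rating > 6.0 GROUP BY genre

Result:
genre  | AVG(rating)
-------+------------
Action | 7.766667   
Drama  | 7.5        
Horror | 6.1        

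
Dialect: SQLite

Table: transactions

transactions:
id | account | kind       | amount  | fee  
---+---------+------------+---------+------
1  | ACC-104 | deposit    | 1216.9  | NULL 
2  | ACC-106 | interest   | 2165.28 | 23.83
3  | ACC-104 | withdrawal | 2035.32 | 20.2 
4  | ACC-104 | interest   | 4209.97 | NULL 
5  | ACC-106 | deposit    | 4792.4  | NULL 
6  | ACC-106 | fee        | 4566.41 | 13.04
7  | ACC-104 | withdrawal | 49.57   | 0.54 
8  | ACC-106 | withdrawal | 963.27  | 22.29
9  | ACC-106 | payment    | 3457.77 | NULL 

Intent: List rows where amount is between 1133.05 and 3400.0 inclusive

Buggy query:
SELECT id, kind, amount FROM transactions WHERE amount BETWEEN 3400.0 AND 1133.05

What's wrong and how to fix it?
Bug: The bounds are reversed; BETWEEN a AND b requires a <= b to match anything

Fix: Write BETWEEN 1133.05 AND 3400.0

Corrected query:
SELECT id, kind, amount FROM transactions WHERE amount BETWEEN 1133.05 AND 3400.0

Result:
id | kind       | amount 
---+------------+--------
1  | deposit    | 1216.9 
2  | interest   | 2165.28
3  | withdrawal | 2035.32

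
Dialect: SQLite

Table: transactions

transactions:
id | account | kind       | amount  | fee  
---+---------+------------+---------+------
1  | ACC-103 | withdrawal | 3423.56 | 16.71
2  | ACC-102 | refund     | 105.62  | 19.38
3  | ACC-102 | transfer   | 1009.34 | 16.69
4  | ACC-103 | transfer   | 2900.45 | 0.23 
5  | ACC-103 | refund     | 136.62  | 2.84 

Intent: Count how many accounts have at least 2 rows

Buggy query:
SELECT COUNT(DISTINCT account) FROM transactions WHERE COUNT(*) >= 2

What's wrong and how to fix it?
Bug: COUNT(*) cannot appear in WHERE; the per-group count doesn't exist yet

Fix: Use a subquery that GROUPs and filters with HAVING, then count its rows

Corrected query:
SELECT COUNT(*) FROM (SELECT account FROM transactions GROUP BY account HAVING COUNT(*) >= 2)

Result:
COUNT(*)
--------
2       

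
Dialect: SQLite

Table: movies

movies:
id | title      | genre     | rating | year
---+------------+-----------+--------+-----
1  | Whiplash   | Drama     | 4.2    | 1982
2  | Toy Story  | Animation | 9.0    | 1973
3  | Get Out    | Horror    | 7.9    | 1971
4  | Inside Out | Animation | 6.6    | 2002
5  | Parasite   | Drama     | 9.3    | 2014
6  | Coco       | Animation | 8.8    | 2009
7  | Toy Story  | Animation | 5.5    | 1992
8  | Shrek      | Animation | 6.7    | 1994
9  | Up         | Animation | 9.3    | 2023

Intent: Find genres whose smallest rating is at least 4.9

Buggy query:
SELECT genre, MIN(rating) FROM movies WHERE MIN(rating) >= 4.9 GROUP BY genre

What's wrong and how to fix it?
Bug: MIN() in WHERE is a misuse of aggregate

Fix: Replace WHERE with HAVING after the GROUP BY

Corrected query:
SELECT genre, MIN(rating) FROM movies GROUP BY genre HAVING MIN(rating) >= 4.9

Result:
genre     | MIN(rating)
----------+------------
Animation | 5.5        
Horror    | 7.9        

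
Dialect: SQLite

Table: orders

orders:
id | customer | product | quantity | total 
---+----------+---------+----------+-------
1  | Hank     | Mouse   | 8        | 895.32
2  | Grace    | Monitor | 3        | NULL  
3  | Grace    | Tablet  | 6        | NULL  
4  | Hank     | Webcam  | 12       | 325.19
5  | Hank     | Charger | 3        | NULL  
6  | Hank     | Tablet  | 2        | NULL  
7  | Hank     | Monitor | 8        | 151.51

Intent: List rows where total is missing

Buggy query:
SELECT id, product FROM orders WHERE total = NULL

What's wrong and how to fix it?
Bug: '= NULL' is always unknown in SQL three-valued logic, so no rows match

Fix: Replace '= NULL' with 'IS NULL'

Corrected query:
SELECT id, product FROM orders WHERE total IS NULL

Result:
id | product
---+--------
2  | Monitor
3  | Tablet 
5  | Charger
6  | Tablet 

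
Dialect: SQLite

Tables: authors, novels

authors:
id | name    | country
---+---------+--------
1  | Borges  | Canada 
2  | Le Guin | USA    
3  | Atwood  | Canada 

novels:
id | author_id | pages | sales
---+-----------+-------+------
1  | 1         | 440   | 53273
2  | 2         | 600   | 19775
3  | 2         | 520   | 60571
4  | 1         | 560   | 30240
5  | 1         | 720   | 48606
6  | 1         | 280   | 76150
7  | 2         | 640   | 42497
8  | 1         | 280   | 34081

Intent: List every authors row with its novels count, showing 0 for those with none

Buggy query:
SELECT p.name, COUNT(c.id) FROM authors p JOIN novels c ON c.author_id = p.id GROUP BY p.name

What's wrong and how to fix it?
Bug: INNER JOIN drops authors rows that have no matching novels rows

Fix: Switch to LEFT JOIN to retain unmatched parent rows

Corrected query:
SELECT p.name, COUNT(c.id) FROM authors p LEFT JOIN novels c ON c.author_id = p.id GROUP BY p.name

Result:
name    | COUNT(c.id)
--------+------------
Atwood  | 0          
Borges  | 5          
Le Guin | 3          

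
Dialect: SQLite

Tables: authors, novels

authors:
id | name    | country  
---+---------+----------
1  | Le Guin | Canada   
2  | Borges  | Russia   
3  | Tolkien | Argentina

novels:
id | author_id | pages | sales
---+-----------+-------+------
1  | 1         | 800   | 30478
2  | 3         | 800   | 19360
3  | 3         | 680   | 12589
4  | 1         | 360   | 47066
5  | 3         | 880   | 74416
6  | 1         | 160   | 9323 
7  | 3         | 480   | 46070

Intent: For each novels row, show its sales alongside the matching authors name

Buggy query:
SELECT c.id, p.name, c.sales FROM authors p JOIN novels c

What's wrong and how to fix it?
Bug: JOIN with no ON clause produces a cartesian product; every novels row pairs with every authors row

Fix: Specify the join condition linking the foreign key to the parent id

Corrected query:
SELECT c.id, p.name, c.sales FROM authors p JOIN novels c ON c.author_id = p.id

Result:
id | name    | sales
---+---------+------
1  | Le Guin | 30478
2  | Tolkien | 19360
3  | Tolkien | 12589
4  | Le Guin | 47066
5  | Tolkien | 74416
6  | Le Guin | 9323 
7  | Tolkien | 46070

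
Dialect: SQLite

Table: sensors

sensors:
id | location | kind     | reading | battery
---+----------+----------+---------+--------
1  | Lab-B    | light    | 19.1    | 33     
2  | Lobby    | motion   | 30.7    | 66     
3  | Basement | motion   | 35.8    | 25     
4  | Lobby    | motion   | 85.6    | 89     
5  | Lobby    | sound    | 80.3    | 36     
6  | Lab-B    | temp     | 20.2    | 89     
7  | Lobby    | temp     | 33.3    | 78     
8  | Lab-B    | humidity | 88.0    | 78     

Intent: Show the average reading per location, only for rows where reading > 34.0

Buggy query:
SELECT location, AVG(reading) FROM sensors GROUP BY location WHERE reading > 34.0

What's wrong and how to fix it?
Bug: WHERE cannot follow GROUP BY

Fix: Move the WHERE clause before GROUP BY

Corrected query:
SELECT location, AVG(reading) FROM sensors WHERE reading > 34.0 GROUP BY location

Result:
location | AVG(reading)
---------+-------------
Basement | 35.8        
Lab-B    | 88          
Lobby    | 82.95       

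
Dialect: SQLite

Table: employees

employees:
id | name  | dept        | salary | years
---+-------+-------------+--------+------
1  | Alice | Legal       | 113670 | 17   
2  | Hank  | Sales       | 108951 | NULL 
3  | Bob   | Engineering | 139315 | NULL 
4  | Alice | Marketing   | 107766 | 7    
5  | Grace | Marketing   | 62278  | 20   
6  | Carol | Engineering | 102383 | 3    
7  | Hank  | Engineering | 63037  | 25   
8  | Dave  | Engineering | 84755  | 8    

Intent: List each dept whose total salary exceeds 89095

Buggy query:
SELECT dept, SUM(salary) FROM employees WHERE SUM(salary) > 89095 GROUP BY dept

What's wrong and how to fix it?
Bug: Aggregate functions cannot appear in a WHERE clause

Fix: Move the aggregate condition to a HAVING clause

Corrected query:
SELECT dept, SUM(salary) FROM employees GROUP BY dept HAVING SUM(salary) > 89095

Result:
dept        | SUM(salary)
------------+------------
Engineering | 389490     
Legal       | 113670     
Marketing   | 170044     
Sales       | 108951     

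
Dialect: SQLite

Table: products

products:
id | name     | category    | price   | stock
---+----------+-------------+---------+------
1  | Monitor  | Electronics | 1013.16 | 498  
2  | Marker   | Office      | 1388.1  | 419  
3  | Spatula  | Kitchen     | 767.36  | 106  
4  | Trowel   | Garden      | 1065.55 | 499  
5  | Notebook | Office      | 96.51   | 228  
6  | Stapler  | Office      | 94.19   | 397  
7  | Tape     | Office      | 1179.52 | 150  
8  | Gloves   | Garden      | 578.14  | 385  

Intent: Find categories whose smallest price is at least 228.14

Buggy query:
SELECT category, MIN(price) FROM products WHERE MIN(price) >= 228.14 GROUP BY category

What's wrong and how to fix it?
Bug: MIN() in WHERE is a misuse of aggregate

Fix: Replace WHERE with HAVING after the GROUP BY

Corrected query:
SELECT category, MIN(price) FROM products GROUP BY category HAVING MIN(price) >= 228.14

Result:
category    | MIN(price)
------------+-----------
Electronics | 1013.16   
Garden      | 578.14    
Kitchen     | 767.36    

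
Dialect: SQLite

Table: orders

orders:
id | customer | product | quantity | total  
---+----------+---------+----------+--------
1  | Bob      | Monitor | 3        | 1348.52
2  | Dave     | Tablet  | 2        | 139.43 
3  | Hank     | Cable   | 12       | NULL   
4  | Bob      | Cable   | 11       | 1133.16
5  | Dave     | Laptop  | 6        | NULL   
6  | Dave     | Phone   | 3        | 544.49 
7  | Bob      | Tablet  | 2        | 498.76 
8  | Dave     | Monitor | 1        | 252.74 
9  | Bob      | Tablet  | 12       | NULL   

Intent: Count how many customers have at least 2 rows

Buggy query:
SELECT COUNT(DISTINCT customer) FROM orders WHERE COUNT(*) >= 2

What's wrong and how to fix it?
Bug: COUNT(*) cannot appear in WHERE; the per-group count doesn't exist yet

Fix: Use a subquery that GROUPs and filters with HAVING, then count its rows

Corrected query:
SELECT COUNT(*) FROM (SELECT customer FROM orders GROUP BY customer HAVING COUNT(*) >= 2)

Result:
COUNT(*)
--------
2       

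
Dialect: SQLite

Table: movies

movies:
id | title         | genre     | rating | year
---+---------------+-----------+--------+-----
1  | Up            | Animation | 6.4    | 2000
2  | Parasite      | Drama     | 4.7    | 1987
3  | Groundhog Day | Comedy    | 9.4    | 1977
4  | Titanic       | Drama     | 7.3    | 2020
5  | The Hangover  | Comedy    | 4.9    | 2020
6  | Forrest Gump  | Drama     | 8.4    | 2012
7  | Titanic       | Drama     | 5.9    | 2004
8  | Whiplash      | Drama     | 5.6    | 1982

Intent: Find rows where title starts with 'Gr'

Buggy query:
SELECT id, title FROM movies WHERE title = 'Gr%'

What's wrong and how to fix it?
Bug: Wildcards only work with LIKE; '=' treats '%' as a literal character

Fix: Use LIKE for wildcard pattern matching

Corrected query:
SELECT id, title FROM movies WHERE title LIKE 'Gr%'

Result:
id | title        
---+--------------
3  | Groundhog Day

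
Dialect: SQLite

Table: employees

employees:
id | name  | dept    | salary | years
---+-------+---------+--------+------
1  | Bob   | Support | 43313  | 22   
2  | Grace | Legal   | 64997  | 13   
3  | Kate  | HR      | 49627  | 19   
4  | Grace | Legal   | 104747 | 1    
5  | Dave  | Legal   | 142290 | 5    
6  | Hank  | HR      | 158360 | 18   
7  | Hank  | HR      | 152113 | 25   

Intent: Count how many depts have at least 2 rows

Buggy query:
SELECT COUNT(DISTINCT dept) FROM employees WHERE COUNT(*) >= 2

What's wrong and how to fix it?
Bug: COUNT(*) cannot appear in WHERE; the per-group count doesn't exist yet

Fix: Use a subquery that GROUPs and filters with HAVING, then count its rows

Corrected query:
SELECT COUNT(*) FROM (SELECT dept FROM employees GROUP BY dept HAVING COUNT(*) >= 2)

Result:
COUNT(*)
--------
2       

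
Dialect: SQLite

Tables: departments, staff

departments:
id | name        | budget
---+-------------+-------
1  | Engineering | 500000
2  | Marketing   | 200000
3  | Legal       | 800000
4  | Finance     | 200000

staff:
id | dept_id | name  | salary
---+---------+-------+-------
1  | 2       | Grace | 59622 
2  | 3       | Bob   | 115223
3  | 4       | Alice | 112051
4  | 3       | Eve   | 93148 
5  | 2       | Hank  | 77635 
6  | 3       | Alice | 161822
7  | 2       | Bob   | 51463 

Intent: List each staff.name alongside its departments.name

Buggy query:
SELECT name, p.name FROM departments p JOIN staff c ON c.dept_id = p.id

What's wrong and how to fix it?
Bug: Both tables have a 'name' column; the unqualified reference is ambiguous

Fix: Qualify the column with its table alias (c.name)

Corrected query:
SELECT c.name, p.name FROM departments p JOIN staff c ON c.dept_id = p.id

Result:
name  | name     
------+----------
Grace | Marketing
Bob   | Legal    
Alice | Finance  
Eve   | Legal    
Hank  | Marketing
Alice | Legal    
Bob   | Marketing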